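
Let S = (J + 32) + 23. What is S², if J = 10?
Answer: 4225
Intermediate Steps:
S = 65 (S = (10 + 32) + 23 = 42 + 23 = 65)
S² = 65² = 4225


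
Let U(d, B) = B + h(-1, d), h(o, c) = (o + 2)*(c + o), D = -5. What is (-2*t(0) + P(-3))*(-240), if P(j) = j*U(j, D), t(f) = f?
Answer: -6480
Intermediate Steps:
h(o, c) = (2 + o)*(c + o)
U(d, B) = -1 + B + d (U(d, B) = B + ((-1)² + 2*d + 2*(-1) + d*(-1)) = B + (1 + 2*d - 2 - d) = B + (-1 + d) = -1 + B + d)
P(j) = j*(-6 + j) (P(j) = j*(-1 - 5 + j) = j*(-6 + j))
(-2*t(0) + P(-3))*(-240) = (-2*0 - 3*(-6 - 3))*(-240) = (0 - 3*(-9))*(-240) = (0 + 27)*(-240) = 27*(-240) = -6480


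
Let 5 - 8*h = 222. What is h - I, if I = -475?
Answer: 3583/8 ≈ 447.88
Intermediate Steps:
h = -217/8 (h = 5/8 - 1/8*222 = 5/8 - 111/4 = -217/8 ≈ -27.125)
h - I = -217/8 - 1*(-475) = -217/8 + 475 = 3583/8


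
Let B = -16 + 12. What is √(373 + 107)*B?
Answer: -16*√30 ≈ -87.636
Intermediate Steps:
B = -4
√(373 + 107)*B = √(373 + 107)*(-4) = √480*(-4) = (4*√30)*(-4) = -16*√30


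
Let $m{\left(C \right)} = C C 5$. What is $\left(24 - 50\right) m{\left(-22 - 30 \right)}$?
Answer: $-351520$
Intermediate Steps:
$m{\left(C \right)} = 5 C^{2}$ ($m{\left(C \right)} = C^{2} \cdot 5 = 5 C^{2}$)
$\left(24 - 50\right) m{\left(-22 - 30 \right)} = \left(24 - 50\right) 5 \left(-22 - 30\right)^{2} = - 26 \cdot 5 \left(-22 - 30\right)^{2} = - 26 \cdot 5 \left(-52\right)^{2} = - 26 \cdot 5 \cdot 2704 = \left(-26\right) 13520 = -351520$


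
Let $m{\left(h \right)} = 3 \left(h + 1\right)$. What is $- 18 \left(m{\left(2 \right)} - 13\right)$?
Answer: $72$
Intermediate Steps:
$m{\left(h \right)} = 3 + 3 h$ ($m{\left(h \right)} = 3 \left(1 + h\right) = 3 + 3 h$)
$- 18 \left(m{\left(2 \right)} - 13\right) = - 18 \left(\left(3 + 3 \cdot 2\right) - 13\right) = - 18 \left(\left(3 + 6\right) - 13\right) = - 18 \left(9 - 13\right) = \left(-18\right) \left(-4\right) = 72$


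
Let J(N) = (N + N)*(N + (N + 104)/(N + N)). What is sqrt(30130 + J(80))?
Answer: sqrt(43114) ≈ 207.64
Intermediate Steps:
J(N) = 2*N*(N + (104 + N)/(2*N)) (J(N) = (2*N)*(N + (104 + N)/((2*N))) = (2*N)*(N + (104 + N)*(1/(2*N))) = (2*N)*(N + (104 + N)/(2*N)) = 2*N*(N + (104 + N)/(2*N)))
sqrt(30130 + J(80)) = sqrt(30130 + (104 + 80 + 2*80**2)) = sqrt(30130 + (104 + 80 + 2*6400)) = sqrt(30130 + (104 + 80 + 12800)) = sqrt(30130 + 12984) = sqrt(43114)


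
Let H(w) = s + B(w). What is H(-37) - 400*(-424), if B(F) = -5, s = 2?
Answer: 169597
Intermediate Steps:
H(w) = -3 (H(w) = 2 - 5 = -3)
H(-37) - 400*(-424) = -3 - 400*(-424) = -3 + 169600 = 169597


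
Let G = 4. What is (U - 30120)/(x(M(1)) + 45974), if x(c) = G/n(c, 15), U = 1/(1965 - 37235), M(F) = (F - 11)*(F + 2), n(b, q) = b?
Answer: -3186997203/4864494832 ≈ -0.65516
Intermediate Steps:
M(F) = (-11 + F)*(2 + F)
U = -1/35270 (U = 1/(-35270) = -1/35270 ≈ -2.8353e-5)
x(c) = 4/c
(U - 30120)/(x(M(1)) + 45974) = (-1/35270 - 30120)/(4/(-22 + 1**2 - 9*1) + 45974) = -1062332401/(35270*(4/(-22 + 1 - 9) + 45974)) = -1062332401/(35270*(4/(-30) + 45974)) = -1062332401/(35270*(4*(-1/30) + 45974)) = -1062332401/(35270*(-2/15 + 45974)) = -1062332401/(35270*689608/15) = -1062332401/35270*15/689608 = -3186997203/4864494832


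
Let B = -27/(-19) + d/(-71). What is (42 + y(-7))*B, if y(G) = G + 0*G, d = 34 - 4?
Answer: 47145/1349 ≈ 34.948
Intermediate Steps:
d = 30
y(G) = G (y(G) = G + 0 = G)
B = 1347/1349 (B = -27/(-19) + 30/(-71) = -27*(-1/19) + 30*(-1/71) = 27/19 - 30/71 = 1347/1349 ≈ 0.99852)
(42 + y(-7))*B = (42 - 7)*(1347/1349) = 35*(1347/1349) = 47145/1349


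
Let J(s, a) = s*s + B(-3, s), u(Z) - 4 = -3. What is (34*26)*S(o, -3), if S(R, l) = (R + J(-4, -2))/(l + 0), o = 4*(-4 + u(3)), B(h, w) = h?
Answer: -884/3 ≈ -294.67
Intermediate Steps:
u(Z) = 1 (u(Z) = 4 - 3 = 1)
J(s, a) = -3 + s² (J(s, a) = s*s - 3 = s² - 3 = -3 + s²)
o = -12 (o = 4*(-4 + 1) = 4*(-3) = -12)
S(R, l) = (13 + R)/l (S(R, l) = (R + (-3 + (-4)²))/(l + 0) = (R + (-3 + 16))/l = (R + 13)/l = (13 + R)/l)
(34*26)*S(o, -3) = (34*26)*((13 - 12)/(-3)) = 884*(-⅓*1) = 884*(-⅓) = -884/3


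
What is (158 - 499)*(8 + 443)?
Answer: -153791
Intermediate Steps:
(158 - 499)*(8 + 443) = -341*451 = -153791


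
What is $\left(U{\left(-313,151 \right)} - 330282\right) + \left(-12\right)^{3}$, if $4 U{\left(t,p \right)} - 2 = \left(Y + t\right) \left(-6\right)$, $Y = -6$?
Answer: $-331531$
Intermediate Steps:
$U{\left(t,p \right)} = \frac{19}{2} - \frac{3 t}{2}$ ($U{\left(t,p \right)} = \frac{1}{2} + \frac{\left(-6 + t\right) \left(-6\right)}{4} = \frac{1}{2} + \frac{36 - 6 t}{4} = \frac{1}{2} - \left(-9 + \frac{3 t}{2}\right) = \frac{19}{2} - \frac{3 t}{2}$)
$\left(U{\left(-313,151 \right)} - 330282\right) + \left(-12\right)^{3} = \left(\left(\frac{19}{2} - - \frac{939}{2}\right) - 330282\right) + \left(-12\right)^{3} = \left(\left(\frac{19}{2} + \frac{939}{2}\right) - 330282\right) - 1728 = \left(479 - 330282\right) - 1728 = -329803 - 1728 = -331531$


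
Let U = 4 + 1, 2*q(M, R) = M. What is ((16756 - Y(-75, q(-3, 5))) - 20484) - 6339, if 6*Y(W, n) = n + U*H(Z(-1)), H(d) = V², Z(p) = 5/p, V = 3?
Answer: -40297/4 ≈ -10074.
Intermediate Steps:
q(M, R) = M/2
H(d) = 9 (H(d) = 3² = 9)
U = 5
Y(W, n) = 15/2 + n/6 (Y(W, n) = (n + 5*9)/6 = (n + 45)/6 = (45 + n)/6 = 15/2 + n/6)
((16756 - Y(-75, q(-3, 5))) - 20484) - 6339 = ((16756 - (15/2 + ((½)*(-3))/6)) - 20484) - 6339 = ((16756 - (15/2 + (⅙)*(-3/2))) - 20484) - 6339 = ((16756 - (15/2 - ¼)) - 20484) - 6339 = ((16756 - 1*29/4) - 20484) - 6339 = ((16756 - 29/4) - 20484) - 6339 = (66995/4 - 20484) - 6339 = -14941/4 - 6339 = -40297/4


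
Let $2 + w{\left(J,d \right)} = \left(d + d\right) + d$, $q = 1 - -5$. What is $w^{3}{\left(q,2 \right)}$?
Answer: $64$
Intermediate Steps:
$q = 6$ ($q = 1 + 5 = 6$)
$w{\left(J,d \right)} = -2 + 3 d$ ($w{\left(J,d \right)} = -2 + \left(\left(d + d\right) + d\right) = -2 + \left(2 d + d\right) = -2 + 3 d$)
$w^{3}{\left(q,2 \right)} = \left(-2 + 3 \cdot 2\right)^{3} = \left(-2 + 6\right)^{3} = 4^{3} = 64$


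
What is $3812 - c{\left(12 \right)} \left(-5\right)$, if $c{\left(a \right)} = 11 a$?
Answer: $4472$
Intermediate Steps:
$3812 - c{\left(12 \right)} \left(-5\right) = 3812 - 11 \cdot 12 \left(-5\right) = 3812 - 132 \left(-5\right) = 3812 - -660 = 3812 + 660 = 4472$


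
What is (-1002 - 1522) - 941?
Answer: -3465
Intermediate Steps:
(-1002 - 1522) - 941 = -2524 - 941 = -3465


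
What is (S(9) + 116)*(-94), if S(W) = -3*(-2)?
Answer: -11468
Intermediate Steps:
S(W) = 6
(S(9) + 116)*(-94) = (6 + 116)*(-94) = 122*(-94) = -11468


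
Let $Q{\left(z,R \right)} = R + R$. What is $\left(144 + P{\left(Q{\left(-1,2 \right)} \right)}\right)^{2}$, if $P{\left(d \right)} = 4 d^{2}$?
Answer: $43264$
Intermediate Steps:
$Q{\left(z,R \right)} = 2 R$
$\left(144 + P{\left(Q{\left(-1,2 \right)} \right)}\right)^{2} = \left(144 + 4 \left(2 \cdot 2\right)^{2}\right)^{2} = \left(144 + 4 \cdot 4^{2}\right)^{2} = \left(144 + 4 \cdot 16\right)^{2} = \left(144 + 64\right)^{2} = 208^{2} = 43264$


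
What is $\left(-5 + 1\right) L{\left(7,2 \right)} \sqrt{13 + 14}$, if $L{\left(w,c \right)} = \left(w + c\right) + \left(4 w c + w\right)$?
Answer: $- 864 \sqrt{3} \approx -1496.5$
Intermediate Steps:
$L{\left(w,c \right)} = c + 2 w + 4 c w$ ($L{\left(w,c \right)} = \left(c + w\right) + \left(4 c w + w\right) = \left(c + w\right) + \left(w + 4 c w\right) = c + 2 w + 4 c w$)
$\left(-5 + 1\right) L{\left(7,2 \right)} \sqrt{13 + 14} = \left(-5 + 1\right) \left(2 + 2 \cdot 7 + 4 \cdot 2 \cdot 7\right) \sqrt{13 + 14} = - 4 \left(2 + 14 + 56\right) \sqrt{27} = \left(-4\right) 72 \cdot 3 \sqrt{3} = - 288 \cdot 3 \sqrt{3} = - 864 \sqrt{3}$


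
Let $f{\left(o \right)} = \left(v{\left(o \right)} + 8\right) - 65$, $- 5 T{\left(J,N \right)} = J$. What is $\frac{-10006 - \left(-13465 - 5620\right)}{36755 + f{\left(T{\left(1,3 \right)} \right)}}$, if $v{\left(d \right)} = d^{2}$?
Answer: $\frac{226975}{917451} \approx 0.2474$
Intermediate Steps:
$T{\left(J,N \right)} = - \frac{J}{5}$
$f{\left(o \right)} = -57 + o^{2}$ ($f{\left(o \right)} = \left(o^{2} + 8\right) - 65 = \left(8 + o^{2}\right) - 65 = -57 + o^{2}$)
$\frac{-10006 - \left(-13465 - 5620\right)}{36755 + f{\left(T{\left(1,3 \right)} \right)}} = \frac{-10006 - \left(-13465 - 5620\right)}{36755 - \left(57 - \left(\left(- \frac{1}{5}\right) 1\right)^{2}\right)} = \frac{-10006 - \left(-13465 - 5620\right)}{36755 - \left(57 - \left(- \frac{1}{5}\right)^{2}\right)} = \frac{-10006 - -19085}{36755 + \left(-57 + \frac{1}{25}\right)} = \frac{-10006 + 19085}{36755 - \frac{1424}{25}} = \frac{9079}{\frac{917451}{25}} = 9079 \cdot \frac{25}{917451} = \frac{226975}{917451}$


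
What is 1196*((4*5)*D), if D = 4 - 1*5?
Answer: -23920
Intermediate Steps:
D = -1 (D = 4 - 5 = -1)
1196*((4*5)*D) = 1196*((4*5)*(-1)) = 1196*(20*(-1)) = 1196*(-20) = -23920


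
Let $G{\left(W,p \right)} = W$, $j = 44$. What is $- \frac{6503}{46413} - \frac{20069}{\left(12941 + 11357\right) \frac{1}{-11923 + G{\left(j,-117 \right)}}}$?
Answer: $\frac{11064684991969}{1127743074} \approx 9811.4$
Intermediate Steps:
$- \frac{6503}{46413} - \frac{20069}{\left(12941 + 11357\right) \frac{1}{-11923 + G{\left(j,-117 \right)}}} = - \frac{6503}{46413} - \frac{20069}{\left(12941 + 11357\right) \frac{1}{-11923 + 44}} = \left(-6503\right) \frac{1}{46413} - \frac{20069}{24298 \frac{1}{-11879}} = - \frac{6503}{46413} - \frac{20069}{24298 \left(- \frac{1}{11879}\right)} = - \frac{6503}{46413} - \frac{20069}{- \frac{24298}{11879}} = - \frac{6503}{46413} - - \frac{238399651}{24298} = - \frac{6503}{46413} + \frac{238399651}{24298} = \frac{11064684991969}{1127743074}$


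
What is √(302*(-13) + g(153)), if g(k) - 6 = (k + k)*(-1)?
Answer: I*√4226 ≈ 65.008*I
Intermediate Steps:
g(k) = 6 - 2*k (g(k) = 6 + (k + k)*(-1) = 6 + (2*k)*(-1) = 6 - 2*k)
√(302*(-13) + g(153)) = √(302*(-13) + (6 - 2*153)) = √(-3926 + (6 - 306)) = √(-3926 - 300) = √(-4226) = I*√4226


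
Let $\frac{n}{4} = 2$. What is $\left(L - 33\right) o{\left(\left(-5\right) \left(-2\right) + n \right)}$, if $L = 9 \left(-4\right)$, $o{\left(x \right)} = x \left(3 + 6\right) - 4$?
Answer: $-10902$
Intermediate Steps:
$n = 8$ ($n = 4 \cdot 2 = 8$)
$o{\left(x \right)} = -4 + 9 x$ ($o{\left(x \right)} = x 9 - 4 = 9 x - 4 = -4 + 9 x$)
$L = -36$
$\left(L - 33\right) o{\left(\left(-5\right) \left(-2\right) + n \right)} = \left(-36 - 33\right) \left(-4 + 9 \left(\left(-5\right) \left(-2\right) + 8\right)\right) = - 69 \left(-4 + 9 \left(10 + 8\right)\right) = - 69 \left(-4 + 9 \cdot 18\right) = - 69 \left(-4 + 162\right) = \left(-69\right) 158 = -10902$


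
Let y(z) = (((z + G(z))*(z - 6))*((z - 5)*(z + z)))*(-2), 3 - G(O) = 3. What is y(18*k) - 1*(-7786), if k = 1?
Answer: -194390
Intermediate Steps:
G(O) = 0 (G(O) = 3 - 1*3 = 3 - 3 = 0)
y(z) = -4*z²*(-6 + z)*(-5 + z) (y(z) = (((z + 0)*(z - 6))*((z - 5)*(z + z)))*(-2) = ((z*(-6 + z))*((-5 + z)*(2*z)))*(-2) = ((z*(-6 + z))*(2*z*(-5 + z)))*(-2) = (2*z²*(-6 + z)*(-5 + z))*(-2) = -4*z²*(-6 + z)*(-5 + z))
y(18*k) - 1*(-7786) = 4*(18*1)²*(-30 - (18*1)² + 11*(18*1)) - 1*(-7786) = 4*18²*(-30 - 1*18² + 11*18) + 7786 = 4*324*(-30 - 1*324 + 198) + 7786 = 4*324*(-30 - 324 + 198) + 7786 = 4*324*(-156) + 7786 = -202176 + 7786 = -194390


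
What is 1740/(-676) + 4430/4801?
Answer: -1339765/811369 ≈ -1.6512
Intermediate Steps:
1740/(-676) + 4430/4801 = 1740*(-1/676) + 4430*(1/4801) = -435/169 + 4430/4801 = -1339765/811369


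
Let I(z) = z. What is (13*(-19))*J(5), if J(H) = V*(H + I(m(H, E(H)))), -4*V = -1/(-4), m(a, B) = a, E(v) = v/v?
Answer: 1235/8 ≈ 154.38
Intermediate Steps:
E(v) = 1
V = -1/16 (V = -(-1)/(4*(-4)) = -(-1)*(-1)/(4*4) = -¼*¼ = -1/16 ≈ -0.062500)
J(H) = -H/8 (J(H) = -(H + H)/16 = -H/8)
(13*(-19))*J(5) = (13*(-19))*(-⅛*5) = -247*(-5/8) = 1235/8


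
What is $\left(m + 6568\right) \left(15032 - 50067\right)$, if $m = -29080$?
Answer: $788707920$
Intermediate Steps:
$\left(m + 6568\right) \left(15032 - 50067\right) = \left(-29080 + 6568\right) \left(15032 - 50067\right) = \left(-22512\right) \left(-35035\right) = 788707920$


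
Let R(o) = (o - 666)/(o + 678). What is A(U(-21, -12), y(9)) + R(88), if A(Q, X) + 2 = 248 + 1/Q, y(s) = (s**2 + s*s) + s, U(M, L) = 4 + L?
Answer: 751049/3064 ≈ 245.12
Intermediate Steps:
y(s) = s + 2*s**2 (y(s) = (s**2 + s**2) + s = 2*s**2 + s = s + 2*s**2)
A(Q, X) = 246 + 1/Q (A(Q, X) = -2 + (248 + 1/Q) = 246 + 1/Q)
R(o) = (-666 + o)/(678 + o)
A(U(-21, -12), y(9)) + R(88) = (246 + 1/(4 - 12)) + (-666 + 88)/(678 + 88) = (246 + 1/(-8)) - 578/766 = (246 - 1/8) + (1/766)*(-578) = 1967/8 - 289/383 = 751049/3064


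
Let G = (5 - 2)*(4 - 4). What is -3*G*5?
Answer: 0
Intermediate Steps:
G = 0 (G = 3*0 = 0)
-3*G*5 = -3*0*5 = 0*5 = 0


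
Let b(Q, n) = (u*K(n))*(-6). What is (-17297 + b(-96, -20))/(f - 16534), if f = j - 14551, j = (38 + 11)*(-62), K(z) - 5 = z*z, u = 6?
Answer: 31877/34123 ≈ 0.93418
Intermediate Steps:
K(z) = 5 + z² (K(z) = 5 + z*z = 5 + z²)
b(Q, n) = -180 - 36*n² (b(Q, n) = (6*(5 + n²))*(-6) = (30 + 6*n²)*(-6) = -180 - 36*n²)
j = -3038 (j = 49*(-62) = -3038)
f = -17589 (f = -3038 - 14551 = -17589)
(-17297 + b(-96, -20))/(f - 16534) = (-17297 + (-180 - 36*(-20)²))/(-17589 - 16534) = (-17297 + (-180 - 36*400))/(-34123) = (-17297 + (-180 - 14400))*(-1/34123) = (-17297 - 14580)*(-1/34123) = -31877*(-1/34123) = 31877/34123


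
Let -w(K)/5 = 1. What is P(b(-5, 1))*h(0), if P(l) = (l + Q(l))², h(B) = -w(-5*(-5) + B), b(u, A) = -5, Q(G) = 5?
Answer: 0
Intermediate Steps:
w(K) = -5 (w(K) = -5*1 = -5)
h(B) = 5 (h(B) = -1*(-5) = 5)
P(l) = (5 + l)² (P(l) = (l + 5)² = (5 + l)²)
P(b(-5, 1))*h(0) = (5 - 5)²*5 = 0²*5 = 0*5 = 0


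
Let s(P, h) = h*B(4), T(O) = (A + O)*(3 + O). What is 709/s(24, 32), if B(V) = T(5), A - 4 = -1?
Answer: 709/2048 ≈ 0.34619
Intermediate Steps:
A = 3 (A = 4 - 1 = 3)
T(O) = (3 + O)² (T(O) = (3 + O)*(3 + O) = (3 + O)²)
B(V) = 64 (B(V) = 9 + 5² + 6*5 = 9 + 25 + 30 = 64)
s(P, h) = 64*h (s(P, h) = h*64 = 64*h)
709/s(24, 32) = 709/((64*32)) = 709/2048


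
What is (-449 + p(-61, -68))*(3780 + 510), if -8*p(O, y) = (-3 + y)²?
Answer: -18517785/4 ≈ -4.6294e+6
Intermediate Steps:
p(O, y) = -(-3 + y)²/8
(-449 + p(-61, -68))*(3780 + 510) = (-449 - (-3 - 68)²/8)*(3780 + 510) = (-449 - ⅛*(-71)²)*4290 = (-449 - ⅛*5041)*4290 = (-449 - 5041/8)*4290 = -8633/8*4290 = -18517785/4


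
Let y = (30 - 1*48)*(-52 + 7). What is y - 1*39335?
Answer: -38525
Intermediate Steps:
y = 810 (y = (30 - 48)*(-45) = -18*(-45) = 810)
y - 1*39335 = 810 - 1*39335 = 810 - 39335 = -38525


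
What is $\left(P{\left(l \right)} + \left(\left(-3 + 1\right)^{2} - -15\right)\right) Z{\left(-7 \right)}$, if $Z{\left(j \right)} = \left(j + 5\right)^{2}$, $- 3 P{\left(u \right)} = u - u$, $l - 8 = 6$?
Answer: $76$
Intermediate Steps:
$l = 14$ ($l = 8 + 6 = 14$)
$P{\left(u \right)} = 0$ ($P{\left(u \right)} = - \frac{u - u}{3} = \left(- \frac{1}{3}\right) 0 = 0$)
$Z{\left(j \right)} = \left(5 + j\right)^{2}$
$\left(P{\left(l \right)} + \left(\left(-3 + 1\right)^{2} - -15\right)\right) Z{\left(-7 \right)} = \left(0 + \left(\left(-3 + 1\right)^{2} - -15\right)\right) \left(5 - 7\right)^{2} = \left(0 + \left(\left(-2\right)^{2} + 15\right)\right) \left(-2\right)^{2} = \left(0 + \left(4 + 15\right)\right) 4 = \left(0 + 19\right) 4 = 19 \cdot 4 = 76$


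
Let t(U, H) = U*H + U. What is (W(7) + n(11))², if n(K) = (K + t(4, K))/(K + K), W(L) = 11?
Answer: 90601/484 ≈ 187.19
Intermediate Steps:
t(U, H) = U + H*U (t(U, H) = H*U + U = U + H*U)
n(K) = (4 + 5*K)/(2*K) (n(K) = (K + 4*(1 + K))/(K + K) = (K + (4 + 4*K))/((2*K)) = (4 + 5*K)*(1/(2*K)) = (4 + 5*K)/(2*K))
(W(7) + n(11))² = (11 + (5/2 + 2/11))² = (11 + 59/22)² = (301/22)² = 90601/484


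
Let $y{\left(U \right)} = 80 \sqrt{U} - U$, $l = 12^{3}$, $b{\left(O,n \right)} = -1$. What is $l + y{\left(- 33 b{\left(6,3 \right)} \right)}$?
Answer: $1695 + 80 \sqrt{33} \approx 2154.6$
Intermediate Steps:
$l = 1728$
$y{\left(U \right)} = - U + 80 \sqrt{U}$
$l + y{\left(- 33 b{\left(6,3 \right)} \right)} = 1728 + \left(- \left(-33\right) \left(-1\right) + 80 \sqrt{\left(-33\right) \left(-1\right)}\right) = 1728 + \left(\left(-1\right) 33 + 80 \sqrt{33}\right) = 1728 - \left(33 - 80 \sqrt{33}\right) = 1695 + 80 \sqrt{33}$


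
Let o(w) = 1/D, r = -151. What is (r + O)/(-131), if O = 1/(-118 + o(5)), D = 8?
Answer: 142401/123533 ≈ 1.1527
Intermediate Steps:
o(w) = ⅛ (o(w) = 1/8 = ⅛)
O = -8/943 (O = 1/(-118 + ⅛) = 1/(-943/8) = -8/943 ≈ -0.0084836)
(r + O)/(-131) = (-151 - 8/943)/(-131) = -1/131*(-142401/943) = 142401/123533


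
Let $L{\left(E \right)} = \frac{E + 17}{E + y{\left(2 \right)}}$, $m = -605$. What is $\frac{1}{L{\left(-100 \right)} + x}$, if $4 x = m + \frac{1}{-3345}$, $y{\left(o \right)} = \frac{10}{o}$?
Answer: $- \frac{127110}{19114343} \approx -0.00665$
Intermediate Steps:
$L{\left(E \right)} = \frac{17 + E}{5 + E}$ ($L{\left(E \right)} = \frac{E + 17}{E + \frac{10}{2}} = \frac{17 + E}{E + 10 \cdot \frac{1}{2}} = \frac{17 + E}{E + 5} = \frac{17 + E}{5 + E}$)
$x = - \frac{1011863}{6690}$ ($x = \frac{-605 + \frac{1}{-3345}}{4} = \frac{-605 - \frac{1}{3345}}{4} = \frac{1}{4} \left(- \frac{2023726}{3345}\right) = - \frac{1011863}{6690} \approx -151.25$)
$\frac{1}{L{\left(-100 \right)} + x} = \frac{1}{\frac{17 - 100}{5 - 100} - \frac{1011863}{6690}} = \frac{1}{\frac{1}{-95} \left(-83\right) - \frac{1011863}{6690}} = \frac{1}{\left(- \frac{1}{95}\right) \left(-83\right) - \frac{1011863}{6690}} = \frac{1}{\frac{83}{95} - \frac{1011863}{6690}} = \frac{1}{- \frac{19114343}{127110}} = - \frac{127110}{19114343}$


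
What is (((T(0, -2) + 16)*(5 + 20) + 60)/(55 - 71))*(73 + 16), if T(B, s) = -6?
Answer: -13795/8 ≈ -1724.4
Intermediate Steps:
(((T(0, -2) + 16)*(5 + 20) + 60)/(55 - 71))*(73 + 16) = (((-6 + 16)*(5 + 20) + 60)/(55 - 71))*(73 + 16) = ((10*25 + 60)/(-16))*89 = ((250 + 60)*(-1/16))*89 = (310*(-1/16))*89 = -155/8*89 = -13795/8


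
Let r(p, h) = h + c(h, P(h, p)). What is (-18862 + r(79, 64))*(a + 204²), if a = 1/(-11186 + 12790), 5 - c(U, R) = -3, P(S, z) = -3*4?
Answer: -627135650675/802 ≈ -7.8196e+8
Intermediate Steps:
P(S, z) = -12
c(U, R) = 8 (c(U, R) = 5 - 1*(-3) = 5 + 3 = 8)
a = 1/1604 ≈ 0.00062344
r(p, h) = 8 + h (r(p, h) = h + 8 = 8 + h)
(-18862 + r(79, 64))*(a + 204²) = (-18862 + (8 + 64))*(1/1604 + 204²) = (-18862 + 72)*(1/1604 + 41616) = -18790*66752065/1604 = -627135650675/802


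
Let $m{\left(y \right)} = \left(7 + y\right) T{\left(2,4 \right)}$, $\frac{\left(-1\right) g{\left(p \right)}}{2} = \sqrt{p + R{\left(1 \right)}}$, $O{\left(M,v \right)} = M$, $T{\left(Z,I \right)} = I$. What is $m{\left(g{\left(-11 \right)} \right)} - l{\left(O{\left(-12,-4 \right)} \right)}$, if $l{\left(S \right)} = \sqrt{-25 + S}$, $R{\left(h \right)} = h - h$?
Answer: $28 - i \sqrt{37} - 8 i \sqrt{11} \approx 28.0 - 32.616 i$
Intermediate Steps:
$R{\left(h \right)} = 0$
$g{\left(p \right)} = - 2 \sqrt{p}$ ($g{\left(p \right)} = - 2 \sqrt{p + 0} = - 2 \sqrt{p}$)
$m{\left(y \right)} = 28 + 4 y$ ($m{\left(y \right)} = \left(7 + y\right) 4 = 28 + 4 y$)
$m{\left(g{\left(-11 \right)} \right)} - l{\left(O{\left(-12,-4 \right)} \right)} = \left(28 + 4 \left(- 2 \sqrt{-11}\right)\right) - \sqrt{-25 - 12} = \left(28 + 4 \left(- 2 i \sqrt{11}\right)\right) - \sqrt{-37} = \left(28 + 4 \left(- 2 i \sqrt{11}\right)\right) - i \sqrt{37} = \left(28 - 8 i \sqrt{11}\right) - i \sqrt{37} = 28 - i \sqrt{37} - 8 i \sqrt{11}$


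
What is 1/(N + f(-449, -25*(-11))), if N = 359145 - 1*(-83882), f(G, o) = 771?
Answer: 1/443798 ≈ 2.2533e-6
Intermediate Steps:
N = 443027 (N = 359145 + 83882 = 443027)
1/(N + f(-449, -25*(-11))) = 1/(443027 + 771) = 1/443798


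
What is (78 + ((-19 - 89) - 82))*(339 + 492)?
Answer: -93072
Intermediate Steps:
(78 + ((-19 - 89) - 82))*(339 + 492) = (78 + (-108 - 82))*831 = (78 - 190)*831 = -112*831 = -93072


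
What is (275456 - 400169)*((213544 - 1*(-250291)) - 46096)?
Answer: -52097483907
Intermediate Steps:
(275456 - 400169)*((213544 - 1*(-250291)) - 46096) = -124713*((213544 + 250291) - 46096) = -124713*(463835 - 46096) = -124713*417739 = -52097483907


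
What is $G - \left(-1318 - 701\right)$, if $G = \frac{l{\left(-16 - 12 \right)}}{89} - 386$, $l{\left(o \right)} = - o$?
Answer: $\frac{145365}{89} \approx 1633.3$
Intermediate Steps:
$G = - \frac{34326}{89}$ ($G = \frac{\left(-1\right) \left(-16 - 12\right)}{89} - 386 = \left(-1\right) \left(-28\right) \frac{1}{89} - 386 = 28 \cdot \frac{1}{89} - 386 = \frac{28}{89} - 386 = - \frac{34326}{89} \approx -385.69$)
$G - \left(-1318 - 701\right) = - \frac{34326}{89} - \left(-1318 - 701\right) = - \frac{34326}{89} - -2019 = - \frac{34326}{89} + 2019 = \frac{145365}{89}$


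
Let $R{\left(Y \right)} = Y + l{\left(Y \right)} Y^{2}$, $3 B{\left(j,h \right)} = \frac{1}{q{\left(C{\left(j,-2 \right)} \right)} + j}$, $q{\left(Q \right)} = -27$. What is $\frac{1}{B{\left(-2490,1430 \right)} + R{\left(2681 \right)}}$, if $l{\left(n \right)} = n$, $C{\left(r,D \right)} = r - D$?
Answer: $\frac{7551}{145510714301021} \approx 5.1893 \cdot 10^{-11}$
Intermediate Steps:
$B{\left(j,h \right)} = \frac{1}{3 \left(-27 + j\right)}$
$R{\left(Y \right)} = Y + Y^{3}$ ($R{\left(Y \right)} = Y + Y Y^{2} = Y + Y^{3}$)
$\frac{1}{B{\left(-2490,1430 \right)} + R{\left(2681 \right)}} = \frac{1}{\frac{1}{3 \left(-27 - 2490\right)} + \left(2681 + 2681^{3}\right)} = \frac{1}{\frac{1}{3 \left(-2517\right)} + \left(2681 + 19270387241\right)} = \frac{1}{\frac{1}{3} \left(- \frac{1}{2517}\right) + 19270389922} = \frac{1}{- \frac{1}{7551} + 19270389922} = \frac{1}{\frac{145510714301021}{7551}} = \frac{7551}{145510714301021}$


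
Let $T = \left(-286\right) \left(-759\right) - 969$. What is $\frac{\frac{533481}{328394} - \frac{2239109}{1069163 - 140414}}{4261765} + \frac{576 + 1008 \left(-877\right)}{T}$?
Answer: $- \frac{76554176816169955031179}{18726500536691309970630} \approx -4.088$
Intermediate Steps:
$T = 216105$ ($T = 217074 - 969 = 216105$)
$\frac{\frac{533481}{328394} - \frac{2239109}{1069163 - 140414}}{4261765} + \frac{576 + 1008 \left(-877\right)}{T} = \frac{\frac{533481}{328394} - \frac{2239109}{1069163 - 140414}}{4261765} + \frac{576 + 1008 \left(-877\right)}{216105} = \left(533481 \cdot \frac{1}{328394} - \frac{2239109}{1069163 - 140414}\right) \frac{1}{4261765} + \left(576 - 884016\right) \frac{1}{216105} = \left(\frac{533481}{328394} - \frac{2239109}{928749}\right) \frac{1}{4261765} - \frac{58896}{14407} = \left(- \frac{239840015677}{304995599106}\right) \frac{1}{4261765} - \frac{58896}{14407} = - \frac{239840015677}{1299819569423982090} - \frac{58896}{14407} = - \frac{76554176816169955031179}{18726500536691309970630}$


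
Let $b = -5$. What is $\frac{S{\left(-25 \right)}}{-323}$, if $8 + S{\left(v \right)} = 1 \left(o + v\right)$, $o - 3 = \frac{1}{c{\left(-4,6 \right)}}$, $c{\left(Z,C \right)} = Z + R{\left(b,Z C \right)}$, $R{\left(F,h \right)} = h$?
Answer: $\frac{841}{9044} \approx 0.09299$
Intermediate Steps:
$c{\left(Z,C \right)} = Z + C Z$ ($c{\left(Z,C \right)} = Z + Z C = Z + C Z$)
$o = \frac{83}{28}$ ($o = 3 + \frac{1}{\left(-4\right) \left(1 + 6\right)} = 3 + \frac{1}{\left(-4\right) 7} = 3 + \frac{1}{-28} = 3 - \frac{1}{28} = \frac{83}{28} \approx 2.9643$)
$S{\left(v \right)} = - \frac{141}{28} + v$ ($S{\left(v \right)} = -8 + 1 \left(\frac{83}{28} + v\right) = -8 + \left(\frac{83}{28} + v\right) = - \frac{141}{28} + v$)
$\frac{S{\left(-25 \right)}}{-323} = \frac{- \frac{141}{28} - 25}{-323} = \left(- \frac{841}{28}\right) \left(- \frac{1}{323}\right) = \frac{841}{9044}$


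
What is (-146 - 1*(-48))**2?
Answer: 9604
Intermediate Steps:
(-146 - 1*(-48))**2 = (-146 + 48)**2 = (-98)**2 = 9604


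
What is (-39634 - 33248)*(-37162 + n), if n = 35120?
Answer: 148825044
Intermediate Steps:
(-39634 - 33248)*(-37162 + n) = (-39634 - 33248)*(-37162 + 35120) = -72882*(-2042) = 148825044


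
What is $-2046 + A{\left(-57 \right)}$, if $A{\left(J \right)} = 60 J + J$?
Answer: $-5523$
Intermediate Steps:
$A{\left(J \right)} = 61 J$
$-2046 + A{\left(-57 \right)} = -2046 + 61 \left(-57\right) = -2046 - 3477 = -5523$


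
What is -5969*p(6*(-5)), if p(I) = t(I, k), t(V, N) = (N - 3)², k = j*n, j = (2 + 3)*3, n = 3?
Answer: -10529316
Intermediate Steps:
j = 15 (j = 5*3 = 15)
k = 45 (k = 15*3 = 45)
t(V, N) = (-3 + N)²
p(I) = 1764 (p(I) = (-3 + 45)² = 42² = 1764)
-5969*p(6*(-5)) = -5969*1764 = -10529316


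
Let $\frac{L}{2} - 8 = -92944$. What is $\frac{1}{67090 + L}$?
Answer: $- \frac{1}{118782} \approx -8.4188 \cdot 10^{-6}$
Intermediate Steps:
$L = -185872$ ($L = 16 + 2 \left(-92944\right) = 16 - 185888 = -185872$)
$\frac{1}{67090 + L} = \frac{1}{67090 - 185872} = \frac{1}{-118782} = - \frac{1}{118782}$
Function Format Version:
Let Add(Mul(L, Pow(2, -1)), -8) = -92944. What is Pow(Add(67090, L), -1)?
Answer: Rational(-1, 118782) ≈ -8.4188e-6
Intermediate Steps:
L = -185872 (L = Add(16, Mul(2, -92944)) = Add(16, -185888) = -185872)
Pow(Add(67090, L), -1) = Pow(Add(67090, -185872), -1) = Pow(-118782, -1) = Rational(-1, 118782)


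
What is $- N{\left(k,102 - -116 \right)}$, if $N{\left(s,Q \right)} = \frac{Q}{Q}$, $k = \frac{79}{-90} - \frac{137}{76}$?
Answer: $-1$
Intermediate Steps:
$k = - \frac{9167}{3420}$ ($k = 79 \left(- \frac{1}{90}\right) - \frac{137}{76} = - \frac{79}{90} - \frac{137}{76} = - \frac{9167}{3420} \approx -2.6804$)
$N{\left(s,Q \right)} = 1$
$- N{\left(k,102 - -116 \right)} = \left(-1\right) 1 = -1$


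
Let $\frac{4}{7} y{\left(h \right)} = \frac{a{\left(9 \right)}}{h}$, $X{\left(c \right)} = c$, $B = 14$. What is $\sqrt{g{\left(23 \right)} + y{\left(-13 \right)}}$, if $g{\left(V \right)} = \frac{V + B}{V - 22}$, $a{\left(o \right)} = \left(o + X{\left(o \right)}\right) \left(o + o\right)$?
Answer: $\frac{i \sqrt{1118}}{13} \approx 2.572 i$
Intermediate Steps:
$a{\left(o \right)} = 4 o^{2}$ ($a{\left(o \right)} = \left(o + o\right) \left(o + o\right) = 2 o 2 o = 4 o^{2}$)
$y{\left(h \right)} = \frac{567}{h}$ ($y{\left(h \right)} = \frac{7 \frac{4 \cdot 9^{2}}{h}}{4} = \frac{7 \frac{4 \cdot 81}{h}}{4} = \frac{7 \frac{324}{h}}{4} = \frac{567}{h}$)
$g{\left(V \right)} = \frac{14 + V}{-22 + V}$ ($g{\left(V \right)} = \frac{V + 14}{V - 22} = \frac{14 + V}{-22 + V}$)
$\sqrt{g{\left(23 \right)} + y{\left(-13 \right)}} = \sqrt{\frac{14 + 23}{-22 + 23} + \frac{567}{-13}} = \sqrt{1^{-1} \cdot 37 + 567 \left(- \frac{1}{13}\right)} = \sqrt{1 \cdot 37 - \frac{567}{13}} = \sqrt{37 - \frac{567}{13}} = \sqrt{- \frac{86}{13}} = \frac{i \sqrt{1118}}{13}$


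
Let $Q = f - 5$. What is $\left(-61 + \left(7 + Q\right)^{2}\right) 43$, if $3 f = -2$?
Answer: $- \frac{22919}{9} \approx -2546.6$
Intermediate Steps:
$f = - \frac{2}{3}$ ($f = \frac{1}{3} \left(-2\right) = - \frac{2}{3} \approx -0.66667$)
$Q = - \frac{17}{3}$ ($Q = - \frac{2}{3} - 5 = - \frac{17}{3} \approx -5.6667$)
$\left(-61 + \left(7 + Q\right)^{2}\right) 43 = \left(-61 + \left(7 - \frac{17}{3}\right)^{2}\right) 43 = \left(-61 + \left(\frac{4}{3}\right)^{2}\right) 43 = \left(-61 + \frac{16}{9}\right) 43 = \left(- \frac{533}{9}\right) 43 = - \frac{22919}{9}$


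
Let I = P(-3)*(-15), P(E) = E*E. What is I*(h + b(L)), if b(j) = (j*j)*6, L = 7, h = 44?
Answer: -45630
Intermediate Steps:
P(E) = E**2
b(j) = 6*j**2 (b(j) = j**2*6 = 6*j**2)
I = -135 (I = (-3)**2*(-15) = 9*(-15) = -135)
I*(h + b(L)) = -135*(44 + 6*7**2) = -135*(44 + 6*49) = -135*(44 + 294) = -135*338 = -45630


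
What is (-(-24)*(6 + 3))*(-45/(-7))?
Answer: 9720/7 ≈ 1388.6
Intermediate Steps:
(-(-24)*(6 + 3))*(-45/(-7)) = (-(-24)*9)*(-45*(-⅐)) = -12*(-18)*(45/7) = 216*(45/7) = 9720/7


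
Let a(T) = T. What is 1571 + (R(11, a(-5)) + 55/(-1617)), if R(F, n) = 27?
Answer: 234901/147 ≈ 1598.0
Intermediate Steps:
1571 + (R(11, a(-5)) + 55/(-1617)) = 1571 + (27 + 55/(-1617)) = 1571 + (27 + 55*(-1/1617)) = 1571 + (27 - 5/147) = 1571 + 3964/147 = 234901/147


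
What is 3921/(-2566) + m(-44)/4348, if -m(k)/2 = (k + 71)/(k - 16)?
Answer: -85230993/55784840 ≈ -1.5279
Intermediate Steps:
m(k) = -2*(71 + k)/(-16 + k) (m(k) = -2*(k + 71)/(k - 16) = -2*(71 + k)/(-16 + k))
3921/(-2566) + m(-44)/4348 = 3921/(-2566) + (2*(-71 - 1*(-44))/(-16 - 44))/4348 = 3921*(-1/2566) + (2*(-71 + 44)/(-60))*(1/4348) = -3921/2566 + (2*(-1/60)*(-27))*(1/4348) = -3921/2566 + (9/10)*(1/4348) = -3921/2566 + 9/43480 = -85230993/55784840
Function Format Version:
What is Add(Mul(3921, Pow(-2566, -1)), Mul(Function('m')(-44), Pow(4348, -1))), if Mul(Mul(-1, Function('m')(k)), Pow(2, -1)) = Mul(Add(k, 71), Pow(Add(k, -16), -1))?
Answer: Rational(-85230993, 55784840) ≈ -1.5279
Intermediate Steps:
Function('m')(k) = Mul(-2, Pow(Add(-16, k), -1), Add(71, k)) (Function('m')(k) = Mul(-2, Mul(Add(k, 71), Pow(Add(k, -16), -1))) = Mul(-2, Mul(Add(71, k), Pow(Add(-16, k), -1))) = Mul(-2, Mul(Pow(Add(-16, k), -1), Add(71, k))) = Mul(-2, Pow(Add(-16, k), -1), Add(71, k)))
Add(Mul(3921, Pow(-2566, -1)), Mul(Function('m')(-44), Pow(4348, -1))) = Add(Mul(3921, Pow(-2566, -1)), Mul(Mul(2, Pow(Add(-16, -44), -1), Add(-71, Mul(-1, -44))), Pow(4348, -1))) = Add(Mul(3921, Rational(-1, 2566)), Mul(Mul(2, Pow(-60, -1), Add(-71, 44)), Rational(1, 4348))) = Add(Rational(-3921, 2566), Mul(Mul(2, Rational(-1, 60), -27), Rational(1, 4348))) = Add(Rational(-3921, 2566), Mul(Rational(9, 10), Rational(1, 4348))) = Add(Rational(-3921, 2566), Rational(9, 43480)) = Rational(-85230993, 55784840)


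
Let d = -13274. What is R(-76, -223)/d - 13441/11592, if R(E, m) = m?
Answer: -87915409/76936104 ≈ -1.1427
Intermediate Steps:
R(-76, -223)/d - 13441/11592 = -223/(-13274) - 13441/11592 = -223*(-1/13274) - 13441*1/11592 = 223/13274 - 13441/11592 = -87915409/76936104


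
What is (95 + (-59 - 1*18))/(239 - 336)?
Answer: -18/97 ≈ -0.18557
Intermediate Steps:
(95 + (-59 - 1*18))/(239 - 336) = (95 + (-59 - 18))/(-97) = (95 - 77)*(-1/97) = 18*(-1/97) = -18/97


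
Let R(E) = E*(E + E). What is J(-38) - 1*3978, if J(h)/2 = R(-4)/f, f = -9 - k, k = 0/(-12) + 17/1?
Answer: -51746/13 ≈ -3980.5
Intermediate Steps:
R(E) = 2*E² (R(E) = E*(2*E) = 2*E²)
k = 17 (k = 0*(-1/12) + 17*1 = 0 + 17 = 17)
f = -26 (f = -9 - 1*17 = -9 - 17 = -26)
J(h) = -32/13 (J(h) = 2*((2*(-4)²)/(-26)) = 2*((2*16)*(-1/26)) = 2*(32*(-1/26)) = 2*(-16/13) = -32/13)
J(-38) - 1*3978 = -32/13 - 1*3978 = -32/13 - 3978 = -51746/13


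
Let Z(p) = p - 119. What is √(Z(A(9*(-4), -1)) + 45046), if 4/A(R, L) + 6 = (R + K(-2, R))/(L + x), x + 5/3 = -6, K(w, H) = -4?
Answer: √404317/3 ≈ 211.95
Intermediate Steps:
x = -23/3 (x = -5/3 - 6 = -23/3 ≈ -7.6667)
A(R, L) = 4/(-6 + (-4 + R)/(-23/3 + L)) (A(R, L) = 4/(-6 + (R - 4)/(L - 23/3)) = 4/(-6 + (-4 + R)/(-23/3 + L)))
Z(p) = -119 + p
√(Z(A(9*(-4), -1)) + 45046) = √((-119 + 4*(-23 + 3*(-1))/(3*(42 + 9*(-4) - 6*(-1)))) + 45046) = √((-119 + 4*(-23 - 3)/(3*(42 - 36 + 6))) + 45046) = √((-119 + (4/3)*(-26)/12) + 45046) = √((-119 + (4/3)*(1/12)*(-26)) + 45046) = √((-119 - 26/9) + 45046) = √(-1097/9 + 45046) = √(404317/9) = √404317/3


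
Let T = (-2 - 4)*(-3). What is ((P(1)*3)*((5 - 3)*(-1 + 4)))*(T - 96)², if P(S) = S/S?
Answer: 109512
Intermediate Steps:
P(S) = 1
T = 18 (T = -6*(-3) = 18)
((P(1)*3)*((5 - 3)*(-1 + 4)))*(T - 96)² = ((1*3)*((5 - 3)*(-1 + 4)))*(18 - 96)² = (3*(2*3))*(-78)² = (3*6)*6084 = 18*6084 = 109512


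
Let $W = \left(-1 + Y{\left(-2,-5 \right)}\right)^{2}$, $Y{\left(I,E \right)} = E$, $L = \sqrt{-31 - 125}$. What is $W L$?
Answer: $72 i \sqrt{39} \approx 449.64 i$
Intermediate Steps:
$L = 2 i \sqrt{39}$ ($L = \sqrt{-156} = 2 i \sqrt{39} \approx 12.49 i$)
$W = 36$ ($W = \left(-1 - 5\right)^{2} = \left(-6\right)^{2} = 36$)
$W L = 36 \cdot 2 i \sqrt{39} = 72 i \sqrt{39}$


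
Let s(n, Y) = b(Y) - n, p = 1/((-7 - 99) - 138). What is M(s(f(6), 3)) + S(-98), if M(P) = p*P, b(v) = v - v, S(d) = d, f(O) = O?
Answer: -11953/122 ≈ -97.975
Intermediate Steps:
b(v) = 0
p = -1/244 (p = 1/(-106 - 138) = 1/(-244) = -1/244 ≈ -0.0040984)
s(n, Y) = -n (s(n, Y) = 0 - n = -n)
M(P) = -P/244
M(s(f(6), 3)) + S(-98) = -(-1)*6/244 - 98 = -1/244*(-6) - 98 = 3/122 - 98 = -11953/122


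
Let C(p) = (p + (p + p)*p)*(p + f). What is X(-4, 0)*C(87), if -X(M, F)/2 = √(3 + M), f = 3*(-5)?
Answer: -2192400*I ≈ -2.1924e+6*I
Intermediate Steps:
f = -15
X(M, F) = -2*√(3 + M)
C(p) = (-15 + p)*(p + 2*p²) (C(p) = (p + (p + p)*p)*(p - 15) = (p + (2*p)*p)*(-15 + p) = (p + 2*p²)*(-15 + p) = (-15 + p)*(p + 2*p²))
X(-4, 0)*C(87) = (-2*√(3 - 4))*(87*(-15 - 29*87 + 2*87²)) = (-2*I)*(87*(-15 - 2523 + 2*7569)) = (-2*I)*(87*(-15 - 2523 + 15138)) = (-2*I)*(87*12600) = -2*I*1096200 = -2192400*I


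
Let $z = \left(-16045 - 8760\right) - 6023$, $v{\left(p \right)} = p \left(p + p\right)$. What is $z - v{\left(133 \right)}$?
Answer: $-66206$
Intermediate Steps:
$v{\left(p \right)} = 2 p^{2}$ ($v{\left(p \right)} = p 2 p = 2 p^{2}$)
$z = -30828$ ($z = \left(-16045 - 8760\right) - 6023 = -24805 - 6023 = -30828$)
$z - v{\left(133 \right)} = -30828 - 2 \cdot 133^{2} = -30828 - 2 \cdot 17689 = -30828 - 35378 = -66206$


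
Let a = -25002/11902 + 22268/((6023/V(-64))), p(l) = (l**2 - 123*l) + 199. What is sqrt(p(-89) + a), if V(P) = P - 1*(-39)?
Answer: 2*sqrt(16879606411746331)/1886467 ≈ 137.74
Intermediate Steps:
V(P) = 39 + P (V(P) = P + 39 = 39 + P)
p(l) = 199 + l**2 - 123*l
a = -178327117/1886467 (a = -25002/11902 + 22268/((6023/(39 - 64))) = -25002*1/11902 + 22268/((6023/(-25))) = -12501/5951 + 22268/((6023*(-1/25))) = -12501/5951 + 22268/(-6023/25) = -12501/5951 + 22268*(-25/6023) = -12501/5951 - 29300/317 = -178327117/1886467 ≈ -94.530)
sqrt(p(-89) + a) = sqrt((199 + (-89)**2 - 123*(-89)) - 178327117/1886467) = sqrt((199 + 7921 + 10947) - 178327117/1886467) = sqrt(19067 - 178327117/1886467) = sqrt(35790939172/1886467) = 2*sqrt(16879606411746331)/1886467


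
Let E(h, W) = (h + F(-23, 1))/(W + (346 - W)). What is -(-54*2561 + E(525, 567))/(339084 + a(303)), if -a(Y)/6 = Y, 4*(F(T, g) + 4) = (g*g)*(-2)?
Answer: 31899469/77796024 ≈ 0.41004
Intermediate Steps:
F(T, g) = -4 - g²/2 (F(T, g) = -4 + ((g*g)*(-2))/4 = -4 + (g²*(-2))/4 = -4 + (-2*g²)/4 = -4 - g²/2)
a(Y) = -6*Y
E(h, W) = -9/692 + h/346 (E(h, W) = (h + (-4 - ½*1²))/(W + (346 - W)) = (h + (-4 - ½*1))/346 = (h + (-4 - ½))*(1/346) = (h - 9/2)*(1/346) = (-9/2 + h)*(1/346) = -9/692 + h/346)
-(-54*2561 + E(525, 567))/(339084 + a(303)) = -(-54*2561 + (-9/692 + (1/346)*525))/(339084 - 6*303) = -(-138294 + (-9/692 + 525/346))/(339084 - 1818) = -(-138294 + 1041/692)/337266 = -(-95698407)/(692*337266) = -1*(-31899469/77796024) = 31899469/77796024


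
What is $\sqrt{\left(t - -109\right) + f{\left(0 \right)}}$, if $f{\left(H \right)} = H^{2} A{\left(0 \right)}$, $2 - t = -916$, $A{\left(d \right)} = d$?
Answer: $\sqrt{1027} \approx 32.047$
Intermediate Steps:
$t = 918$ ($t = 2 - -916 = 2 + 916 = 918$)
$f{\left(H \right)} = 0$ ($f{\left(H \right)} = H^{2} \cdot 0 = 0$)
$\sqrt{\left(t - -109\right) + f{\left(0 \right)}} = \sqrt{\left(918 - -109\right) + 0} = \sqrt{\left(918 + 109\right) + 0} = \sqrt{1027 + 0} = \sqrt{1027}$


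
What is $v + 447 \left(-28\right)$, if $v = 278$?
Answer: $-12238$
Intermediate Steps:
$v + 447 \left(-28\right) = 278 + 447 \left(-28\right) = 278 - 12516 = -12238$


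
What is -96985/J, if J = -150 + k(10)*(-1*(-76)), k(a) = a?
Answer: -19397/122 ≈ -158.99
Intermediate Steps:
J = 610 (J = -150 + 10*(-1*(-76)) = -150 + 10*76 = -150 + 760 = 610)
-96985/J = -96985/610 = -96985*1/610 = -19397/122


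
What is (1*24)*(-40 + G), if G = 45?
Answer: 120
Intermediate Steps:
(1*24)*(-40 + G) = (1*24)*(-40 + 45) = 24*5 = 120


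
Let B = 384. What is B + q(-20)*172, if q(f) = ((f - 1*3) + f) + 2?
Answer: -6668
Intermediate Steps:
q(f) = -1 + 2*f (q(f) = ((f - 3) + f) + 2 = ((-3 + f) + f) + 2 = (-3 + 2*f) + 2 = -1 + 2*f)
B + q(-20)*172 = 384 + (-1 + 2*(-20))*172 = 384 + (-1 - 40)*172 = 384 - 41*172 = 384 - 7052 = -6668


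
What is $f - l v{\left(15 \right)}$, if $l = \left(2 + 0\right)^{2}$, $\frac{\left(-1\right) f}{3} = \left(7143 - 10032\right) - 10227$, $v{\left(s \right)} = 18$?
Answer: $39276$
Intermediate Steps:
$f = 39348$ ($f = - 3 \left(\left(7143 - 10032\right) - 10227\right) = - 3 \left(-2889 - 10227\right) = \left(-3\right) \left(-13116\right) = 39348$)
$l = 4$ ($l = 2^{2} = 4$)
$f - l v{\left(15 \right)} = 39348 - 4 \cdot 18 = 39348 - 72 = 39276$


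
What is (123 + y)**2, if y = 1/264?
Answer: 1054495729/69696 ≈ 15130.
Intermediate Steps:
y = 1/264 ≈ 0.0037879
(123 + y)**2 = (123 + 1/264)**2 = (32473/264)**2 = 1054495729/69696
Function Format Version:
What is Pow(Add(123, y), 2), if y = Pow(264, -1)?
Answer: Rational(1054495729, 69696) ≈ 15130.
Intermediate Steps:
y = Rational(1, 264) ≈ 0.0037879
Pow(Add(123, y), 2) = Pow(Add(123, Rational(1, 264)), 2) = Pow(Rational(32473, 264), 2) = Rational(1054495729, 69696)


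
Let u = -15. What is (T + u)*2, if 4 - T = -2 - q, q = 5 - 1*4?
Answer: -16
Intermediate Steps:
q = 1 (q = 5 - 4 = 1)
T = 7 (T = 4 - (-2 - 1*1) = 4 - (-2 - 1) = 4 - 1*(-3) = 4 + 3 = 7)
(T + u)*2 = (7 - 15)*2 = -8*2 = -16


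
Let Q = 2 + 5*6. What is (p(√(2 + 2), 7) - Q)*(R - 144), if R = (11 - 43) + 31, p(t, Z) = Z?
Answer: 3625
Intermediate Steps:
R = -1 (R = -32 + 31 = -1)
Q = 32 (Q = 2 + 30 = 32)
(p(√(2 + 2), 7) - Q)*(R - 144) = (7 - 1*32)*(-1 - 144) = (7 - 32)*(-145) = -25*(-145) = 3625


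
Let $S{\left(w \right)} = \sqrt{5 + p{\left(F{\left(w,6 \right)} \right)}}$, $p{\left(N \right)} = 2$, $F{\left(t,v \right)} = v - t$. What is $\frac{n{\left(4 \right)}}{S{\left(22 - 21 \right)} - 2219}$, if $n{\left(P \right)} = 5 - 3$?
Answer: $- \frac{317}{351711} - \frac{\sqrt{7}}{2461977} \approx -0.00090238$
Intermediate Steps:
$S{\left(w \right)} = \sqrt{7}$ ($S{\left(w \right)} = \sqrt{5 + 2} = \sqrt{7}$)
$n{\left(P \right)} = 2$ ($n{\left(P \right)} = 5 - 3 = 2$)
$\frac{n{\left(4 \right)}}{S{\left(22 - 21 \right)} - 2219} = \frac{2}{\sqrt{7} - 2219} = \frac{2}{-2219 + \sqrt{7}}$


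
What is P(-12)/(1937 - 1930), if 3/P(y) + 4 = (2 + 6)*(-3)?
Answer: -3/196 ≈ -0.015306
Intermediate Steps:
P(y) = -3/28 (P(y) = 3/(-4 + (2 + 6)*(-3)) = 3/(-4 + 8*(-3)) = 3/(-4 - 24) = 3/(-28) = 3*(-1/28) = -3/28)
P(-12)/(1937 - 1930) = -3/(28*(1937 - 1930)) = -3/28/7 = -3/28*⅐ = -3/196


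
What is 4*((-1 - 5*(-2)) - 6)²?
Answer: 36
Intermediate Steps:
4*((-1 - 5*(-2)) - 6)² = 4*((-1 + 10) - 6)² = 4*(9 - 6)² = 4*3² = 4*9 = 36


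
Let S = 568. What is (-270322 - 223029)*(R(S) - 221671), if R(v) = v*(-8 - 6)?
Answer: 113284736673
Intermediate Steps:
R(v) = -14*v (R(v) = v*(-14) = -14*v)
(-270322 - 223029)*(R(S) - 221671) = (-270322 - 223029)*(-14*568 - 221671) = -493351*(-7952 - 221671) = -493351*(-229623) = 113284736673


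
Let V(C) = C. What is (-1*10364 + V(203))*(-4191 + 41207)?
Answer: -376119576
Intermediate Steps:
(-1*10364 + V(203))*(-4191 + 41207) = (-1*10364 + 203)*(-4191 + 41207) = (-10364 + 203)*37016 = -10161*37016 = -376119576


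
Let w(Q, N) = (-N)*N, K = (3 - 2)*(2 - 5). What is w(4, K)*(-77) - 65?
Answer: 628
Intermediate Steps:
K = -3 (K = 1*(-3) = -3)
w(Q, N) = -N²
w(4, K)*(-77) - 65 = -1*(-3)²*(-77) - 65 = -1*9*(-77) - 65 = -9*(-77) - 65 = 693 - 65 = 628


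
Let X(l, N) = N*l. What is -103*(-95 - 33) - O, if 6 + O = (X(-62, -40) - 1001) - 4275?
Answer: 15986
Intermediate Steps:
O = -2802 (O = -6 + ((-40*(-62) - 1001) - 4275) = -6 + ((2480 - 1001) - 4275) = -6 + (1479 - 4275) = -6 - 2796 = -2802)
-103*(-95 - 33) - O = -103*(-95 - 33) - 1*(-2802) = -103*(-128) + 2802 = 13184 + 2802 = 15986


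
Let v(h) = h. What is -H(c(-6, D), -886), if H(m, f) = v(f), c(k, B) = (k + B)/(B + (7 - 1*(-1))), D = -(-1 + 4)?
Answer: 886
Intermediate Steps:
D = -3 (D = -1*3 = -3)
c(k, B) = (B + k)/(8 + B) (c(k, B) = (B + k)/(B + (7 + 1)) = (B + k)/(B + 8) = (B + k)/(8 + B))
H(m, f) = f
-H(c(-6, D), -886) = -1*(-886) = 886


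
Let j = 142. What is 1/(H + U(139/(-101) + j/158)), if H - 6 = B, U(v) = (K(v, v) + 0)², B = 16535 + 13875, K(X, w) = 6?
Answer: 1/30452 ≈ 3.2839e-5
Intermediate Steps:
B = 30410
U(v) = 36 (U(v) = (6 + 0)² = 6² = 36)
H = 30416 (H = 6 + 30410 = 30416)
1/(H + U(139/(-101) + j/158)) = 1/(30416 + 36) = 1/30452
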